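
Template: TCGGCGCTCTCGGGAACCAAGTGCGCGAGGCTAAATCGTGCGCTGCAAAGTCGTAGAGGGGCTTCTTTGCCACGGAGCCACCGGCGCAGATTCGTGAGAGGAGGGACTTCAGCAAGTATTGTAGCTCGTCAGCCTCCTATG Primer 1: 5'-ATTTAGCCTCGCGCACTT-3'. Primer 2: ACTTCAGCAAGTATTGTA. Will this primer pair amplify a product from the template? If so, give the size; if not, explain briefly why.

No product — the primers' 3' ends point away from each other.

Primer 1 (ATTTAGCCTCGCGCACTT) has reverse complement AAGTGCGCGAGGCTAAAT, which matches the top strand at positions 19–36; primer 1 anneals to the top strand there with its 3' end pointing upstream toward position 19.
Primer 2 (ACTTCAGCAAGTATTGTA) matches the top strand directly at positions 106–123; it anneals to the bottom strand with its 3' end pointing downstream toward position 123.
The 3' ends diverge (primer 1 extends toward position 1, primer 2 toward position 141), so the primers never converge on a shared product.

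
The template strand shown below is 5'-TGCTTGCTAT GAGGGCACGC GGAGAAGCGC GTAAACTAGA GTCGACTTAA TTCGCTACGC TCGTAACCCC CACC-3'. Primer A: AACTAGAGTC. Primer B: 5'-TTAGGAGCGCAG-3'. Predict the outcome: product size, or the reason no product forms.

No product — primer B has no binding site in the template.

Primer B (TTAGGAGCGCAG) does not match the top strand, and its reverse complement CTGCGCTCCTAA does not match either.
With no annealing site for primer B, no amplification occurs.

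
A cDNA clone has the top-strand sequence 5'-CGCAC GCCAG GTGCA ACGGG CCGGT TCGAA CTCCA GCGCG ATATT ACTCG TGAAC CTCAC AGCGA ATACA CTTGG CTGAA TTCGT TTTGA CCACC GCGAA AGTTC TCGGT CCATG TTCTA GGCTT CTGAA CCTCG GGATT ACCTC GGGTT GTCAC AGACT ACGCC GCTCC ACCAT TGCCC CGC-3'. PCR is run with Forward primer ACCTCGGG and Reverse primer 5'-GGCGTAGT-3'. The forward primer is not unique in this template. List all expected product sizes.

The forward primer ACCTCGGG matches the top strand at positions 130–137, 141–148.
The reverse primer's reverse complement is ACTACGCC, matching at positions 158–165.
Each forward site pairs with the reverse site to give a product ending at position 165: sizes 36, 25 bp.

36 bp, 25 bp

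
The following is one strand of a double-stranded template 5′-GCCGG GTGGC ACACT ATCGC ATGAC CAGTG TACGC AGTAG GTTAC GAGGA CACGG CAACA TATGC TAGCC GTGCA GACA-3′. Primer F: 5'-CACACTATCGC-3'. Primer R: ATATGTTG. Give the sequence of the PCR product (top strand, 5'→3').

5'-CACACTATCGCATGACCAGTGTACGCAGTAGGTTACGAGGACACGGCAACATAT-3'

Scanning the template, CACACTATCGC occurs at positions 10–20; this primer anneals to the bottom strand there with its 3' end pointing downstream.
Taking the reverse complement of ATATGTTG gives CAACATAT, found at positions 56–63 on the template; the primer anneals here to the top strand with its 3' end pointing upstream.
The product is the template from position 10 through 63 (54 bp).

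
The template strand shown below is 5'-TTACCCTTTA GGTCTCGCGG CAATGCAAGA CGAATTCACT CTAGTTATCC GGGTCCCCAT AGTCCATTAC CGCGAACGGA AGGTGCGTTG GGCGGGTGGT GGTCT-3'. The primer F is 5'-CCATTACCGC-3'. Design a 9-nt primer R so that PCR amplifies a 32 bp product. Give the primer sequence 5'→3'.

The forward primer binds at positions 64–73, so a 32 bp product ends at position 64 + 32 − 1 = 95.
The reverse primer anneals to the top strand over positions 87–95, i.e. to GTTGGGCGG.
Its sequence written 5'→3' is the reverse complement: CCGCCCAAC.

5'-CCGCCCAAC-3'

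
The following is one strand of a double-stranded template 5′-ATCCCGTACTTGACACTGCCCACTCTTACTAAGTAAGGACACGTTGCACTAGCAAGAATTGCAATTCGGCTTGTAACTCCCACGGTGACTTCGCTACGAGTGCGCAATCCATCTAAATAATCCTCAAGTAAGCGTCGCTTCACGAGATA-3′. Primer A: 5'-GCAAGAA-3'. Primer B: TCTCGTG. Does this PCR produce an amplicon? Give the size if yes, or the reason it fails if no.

Yes — a 96 bp product.

Primer A (GCAAGAA) matches the top strand at positions 52–58; it acts as a forward primer.
Primer B's reverse complement is CACGAGA, matching the top strand at positions 141–147; it acts as a reverse primer.
The 3' ends face each other across positions 52–147, giving a 96 bp product.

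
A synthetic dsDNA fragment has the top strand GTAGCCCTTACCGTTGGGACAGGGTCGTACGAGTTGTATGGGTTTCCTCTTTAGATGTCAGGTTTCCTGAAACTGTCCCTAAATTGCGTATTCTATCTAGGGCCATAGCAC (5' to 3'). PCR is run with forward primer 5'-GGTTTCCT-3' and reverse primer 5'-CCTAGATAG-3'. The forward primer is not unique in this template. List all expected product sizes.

The forward primer GGTTTCCT matches the top strand at positions 41–48, 61–68.
The reverse primer's reverse complement is CTATCTAGG, matching at positions 93–101.
Each forward site pairs with the reverse site to give a product ending at position 101: sizes 61, 41 bp.

61 bp, 41 bp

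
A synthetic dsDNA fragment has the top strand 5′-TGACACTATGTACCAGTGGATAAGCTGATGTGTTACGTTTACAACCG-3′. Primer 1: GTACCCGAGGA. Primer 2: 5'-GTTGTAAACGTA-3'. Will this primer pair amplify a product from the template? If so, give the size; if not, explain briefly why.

Primer 1 (GTACCCGAGGA) does not match the top strand, and its reverse complement TCCTCGGGTAC does not match either.
With no annealing site for primer 1, no amplification occurs.

No product — primer 1 has no binding site in the template.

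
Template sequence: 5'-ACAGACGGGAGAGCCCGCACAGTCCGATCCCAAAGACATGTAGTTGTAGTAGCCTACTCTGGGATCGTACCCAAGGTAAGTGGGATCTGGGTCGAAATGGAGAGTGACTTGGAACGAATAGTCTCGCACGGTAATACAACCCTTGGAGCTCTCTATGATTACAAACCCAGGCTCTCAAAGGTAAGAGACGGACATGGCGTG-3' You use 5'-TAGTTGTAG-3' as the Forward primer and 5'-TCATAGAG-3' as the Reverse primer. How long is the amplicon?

The forward primer matches the template at positions 41–49.
Reverse complement of the reverse primer: CTCTATGA. This occurs on the top strand at positions 151–158.
The product runs from position 41 to position 158, so its length is 158 − 41 + 1 = 118 bp.

118 bp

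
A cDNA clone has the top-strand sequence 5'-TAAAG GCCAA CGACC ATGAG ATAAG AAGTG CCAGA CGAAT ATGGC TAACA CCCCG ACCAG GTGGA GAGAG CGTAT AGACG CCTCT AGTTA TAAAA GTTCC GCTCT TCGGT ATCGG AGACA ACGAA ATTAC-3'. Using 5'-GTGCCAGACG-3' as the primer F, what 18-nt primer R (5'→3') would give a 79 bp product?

The forward primer binds at positions 28–37, so a 79 bp product ends at position 28 + 79 − 1 = 106.
The reverse primer anneals to the top strand over positions 89–106, i.e. to TATAAAAGTTCCGCTCTT.
Its sequence written 5'→3' is the reverse complement: AAGAGCGGAACTTTTATA.

5'-AAGAGCGGAACTTTTATA-3'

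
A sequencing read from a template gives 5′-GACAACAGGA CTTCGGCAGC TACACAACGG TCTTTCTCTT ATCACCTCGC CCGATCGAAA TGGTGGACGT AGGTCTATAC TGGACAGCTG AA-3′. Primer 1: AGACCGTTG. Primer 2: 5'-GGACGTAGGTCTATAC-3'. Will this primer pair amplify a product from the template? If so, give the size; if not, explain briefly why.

Primer 1 (AGACCGTTG) has reverse complement CAACGGTCT, which matches the top strand at positions 25–33; primer 1 anneals to the top strand there with its 3' end pointing upstream toward position 25.
Primer 2 (GGACGTAGGTCTATAC) matches the top strand directly at positions 65–80; it anneals to the bottom strand with its 3' end pointing downstream toward position 80.
The 3' ends diverge (primer 1 extends toward position 1, primer 2 toward position 92), so the primers never converge on a shared product.

No product — the primers' 3' ends point away from each other.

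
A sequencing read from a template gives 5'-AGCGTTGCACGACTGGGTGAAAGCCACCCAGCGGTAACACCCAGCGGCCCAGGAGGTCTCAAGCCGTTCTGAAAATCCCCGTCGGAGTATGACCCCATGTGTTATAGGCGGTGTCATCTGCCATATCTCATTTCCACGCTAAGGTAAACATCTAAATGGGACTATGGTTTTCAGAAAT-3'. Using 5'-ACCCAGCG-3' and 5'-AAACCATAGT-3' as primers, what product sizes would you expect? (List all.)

145 bp, 132 bp

The forward primer ACCCAGCG matches the top strand at positions 26–33, 39–46.
The reverse primer's reverse complement is ACTATGGTTT, matching at positions 161–170.
Each forward site pairs with the reverse site to give a product ending at position 170: sizes 145, 132 bp.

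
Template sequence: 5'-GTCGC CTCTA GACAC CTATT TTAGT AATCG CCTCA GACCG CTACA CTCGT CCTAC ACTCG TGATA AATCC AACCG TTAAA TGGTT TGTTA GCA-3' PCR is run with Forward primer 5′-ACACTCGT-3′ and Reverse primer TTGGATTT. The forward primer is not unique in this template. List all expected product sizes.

The forward primer ACACTCGT matches the top strand at positions 43–50, 54–61.
The reverse primer's reverse complement is AAATCCAA, matching at positions 65–72.
Each forward site pairs with the reverse site to give a product ending at position 72: sizes 30, 19 bp.

30 bp, 19 bp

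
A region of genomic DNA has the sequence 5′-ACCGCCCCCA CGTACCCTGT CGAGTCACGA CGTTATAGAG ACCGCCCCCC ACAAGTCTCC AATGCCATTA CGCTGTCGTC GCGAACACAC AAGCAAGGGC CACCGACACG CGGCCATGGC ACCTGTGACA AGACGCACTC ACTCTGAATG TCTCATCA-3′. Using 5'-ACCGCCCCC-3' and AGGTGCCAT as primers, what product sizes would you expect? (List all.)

The forward primer ACCGCCCCC matches the top strand at positions 1–9, 41–49.
The reverse primer's reverse complement is ATGGCACCT, matching at positions 116–124.
Each forward site pairs with the reverse site to give a product ending at position 124: sizes 124, 84 bp.

124 bp, 84 bp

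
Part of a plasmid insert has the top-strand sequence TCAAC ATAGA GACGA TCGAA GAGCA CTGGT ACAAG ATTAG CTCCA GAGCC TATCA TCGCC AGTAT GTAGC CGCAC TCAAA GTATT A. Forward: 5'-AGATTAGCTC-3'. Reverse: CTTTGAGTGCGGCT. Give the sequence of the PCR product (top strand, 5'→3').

The forward primer matches the template at positions 34–43.
Taking the reverse complement of CTTTGAGTGCGGCT gives AGCCGCACTCAAAG, found at positions 68–81 on the template; the primer anneals here to the top strand with its 3' end pointing upstream.
The product is the template from position 34 through 81 (48 bp).

5'-AGATTAGCTCCAGAGCCTATCATCGCCAGTATGTAGCCGCACTCAAAG-3'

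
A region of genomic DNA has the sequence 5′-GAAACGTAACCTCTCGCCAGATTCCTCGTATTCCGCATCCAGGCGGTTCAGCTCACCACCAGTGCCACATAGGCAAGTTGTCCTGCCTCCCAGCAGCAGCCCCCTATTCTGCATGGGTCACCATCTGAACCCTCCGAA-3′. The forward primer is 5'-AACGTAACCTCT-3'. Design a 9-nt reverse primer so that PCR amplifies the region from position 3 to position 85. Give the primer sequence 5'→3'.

The product's 3' end on the top strand is position 85.
The reverse primer anneals to the top strand over positions 77–85, i.e. to GTTGTCCTG.
Its sequence written 5'→3' is the reverse complement: CAGGACAAC.

5'-CAGGACAAC-3'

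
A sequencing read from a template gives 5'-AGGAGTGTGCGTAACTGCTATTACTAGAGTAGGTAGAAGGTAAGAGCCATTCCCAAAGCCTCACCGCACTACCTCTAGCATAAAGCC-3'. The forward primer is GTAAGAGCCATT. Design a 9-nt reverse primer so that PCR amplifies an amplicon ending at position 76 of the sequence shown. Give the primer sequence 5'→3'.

5'-AGAGGTAGT-3'

The forward primer binds at positions 40–51; the product's 3' end on the top strand is position 76.
The reverse primer anneals to the top strand over positions 68–76, i.e. to ACTACCTCT.
Its sequence written 5'→3' is the reverse complement: AGAGGTAGT.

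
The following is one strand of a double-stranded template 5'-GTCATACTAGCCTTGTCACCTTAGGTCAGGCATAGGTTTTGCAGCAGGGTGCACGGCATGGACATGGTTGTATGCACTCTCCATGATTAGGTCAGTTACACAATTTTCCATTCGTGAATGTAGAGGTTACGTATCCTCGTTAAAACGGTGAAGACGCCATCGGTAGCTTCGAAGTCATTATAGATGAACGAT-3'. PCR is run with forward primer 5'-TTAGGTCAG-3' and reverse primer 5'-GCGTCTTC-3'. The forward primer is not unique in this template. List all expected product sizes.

The forward primer TTAGGTCAG matches the top strand at positions 21–29, 87–95.
The reverse primer's reverse complement is GAAGACGC, matching at positions 150–157.
Each forward site pairs with the reverse site to give a product ending at position 157: sizes 137, 71 bp.

137 bp, 71 bp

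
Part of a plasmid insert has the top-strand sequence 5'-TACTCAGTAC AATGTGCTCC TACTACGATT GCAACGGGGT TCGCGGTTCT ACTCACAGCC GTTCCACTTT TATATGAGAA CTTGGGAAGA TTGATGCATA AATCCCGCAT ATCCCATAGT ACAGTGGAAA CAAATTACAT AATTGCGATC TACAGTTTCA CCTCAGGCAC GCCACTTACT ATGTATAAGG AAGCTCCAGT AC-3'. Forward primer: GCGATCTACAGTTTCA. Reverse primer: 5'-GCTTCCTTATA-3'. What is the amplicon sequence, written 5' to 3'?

Scanning the template, GCGATCTACAGTTTCA occurs at positions 145–160; this primer anneals to the bottom strand there with its 3' end pointing downstream.
Reverse complement of the reverse primer: TATAAGGAAGC. This occurs on the top strand at positions 184–194.
The product is the template from position 145 through 194 (50 bp).

5'-GCGATCTACAGTTTCACCTCAGGCACGCCACTTACTATGTATAAGGAAGC-3'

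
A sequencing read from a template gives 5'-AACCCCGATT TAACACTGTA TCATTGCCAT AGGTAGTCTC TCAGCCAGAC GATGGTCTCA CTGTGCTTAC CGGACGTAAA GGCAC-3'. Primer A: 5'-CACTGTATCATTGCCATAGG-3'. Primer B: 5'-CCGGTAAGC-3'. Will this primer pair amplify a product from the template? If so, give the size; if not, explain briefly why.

Primer A (CACTGTATCATTGCCATAGG) matches the top strand at positions 14–33; it acts as a forward primer.
Primer B's reverse complement is GCTTACCGG, matching the top strand at positions 65–73; it acts as a reverse primer.
The 3' ends face each other across positions 14–73, giving a 60 bp product.

Yes — a 60 bp product.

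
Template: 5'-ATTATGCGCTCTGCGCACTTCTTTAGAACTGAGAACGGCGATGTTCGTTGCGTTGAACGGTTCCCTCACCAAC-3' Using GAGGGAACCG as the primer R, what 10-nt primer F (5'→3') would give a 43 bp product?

The reverse primer's reverse complement CGGTTCCCTC matches the template at positions 58–67, so the product ends at position 67.
A 43 bp product then starts at position 67 − 43 + 1 = 25.
The forward primer is identical to the top strand there: AGAACTGAGA.

5'-AGAACTGAGA-3'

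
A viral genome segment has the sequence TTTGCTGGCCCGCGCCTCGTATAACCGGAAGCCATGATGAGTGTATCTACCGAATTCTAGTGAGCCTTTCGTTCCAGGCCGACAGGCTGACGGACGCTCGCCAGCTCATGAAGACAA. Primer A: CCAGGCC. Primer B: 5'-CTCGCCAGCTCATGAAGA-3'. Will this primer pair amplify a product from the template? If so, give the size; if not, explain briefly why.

No product — both primers anneal to the same strand and extend in the same direction.

Primer A (CCAGGCC) matches the top strand at positions 74–80 (3' end points downstream).
Primer B (CTCGCCAGCTCATGAAGA) also matches the top strand directly, at positions 97–114 — its reverse complement TCTTCATGAGCTGGCGAG is not present.
Both primers anneal to the bottom strand with 3' ends pointing the same way, so neither can prime synthesis back toward the other.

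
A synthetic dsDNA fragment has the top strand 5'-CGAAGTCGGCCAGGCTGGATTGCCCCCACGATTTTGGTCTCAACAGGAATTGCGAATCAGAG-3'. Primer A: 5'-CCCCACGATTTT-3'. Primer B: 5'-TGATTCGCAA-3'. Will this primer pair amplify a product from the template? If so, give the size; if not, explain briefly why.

Primer A (CCCCACGATTTT) matches the top strand at positions 24–35; it acts as a forward primer.
Primer B's reverse complement is TTGCGAATCA, matching the top strand at positions 50–59; it acts as a reverse primer.
The 3' ends face each other across positions 24–59, giving a 36 bp product.

Yes — a 36 bp product.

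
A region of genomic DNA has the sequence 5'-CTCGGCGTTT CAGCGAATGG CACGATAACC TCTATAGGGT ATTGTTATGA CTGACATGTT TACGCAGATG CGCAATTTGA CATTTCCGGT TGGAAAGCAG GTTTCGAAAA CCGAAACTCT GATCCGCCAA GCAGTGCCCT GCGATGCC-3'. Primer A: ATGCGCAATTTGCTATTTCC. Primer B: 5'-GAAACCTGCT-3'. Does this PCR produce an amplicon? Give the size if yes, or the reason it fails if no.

No product — primer A has no binding site in the template.

Primer A (ATGCGCAATTTGCTATTTCC) does not match the top strand, and its reverse complement GGAAATAGCAAATTGCGCAT does not match either.
With no annealing site for primer A, no amplification occurs.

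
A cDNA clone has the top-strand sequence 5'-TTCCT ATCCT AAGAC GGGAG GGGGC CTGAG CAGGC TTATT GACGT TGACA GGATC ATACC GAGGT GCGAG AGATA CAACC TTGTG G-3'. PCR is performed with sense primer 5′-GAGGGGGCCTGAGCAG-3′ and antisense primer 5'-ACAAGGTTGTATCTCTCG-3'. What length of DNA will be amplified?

Scanning the template, GAGGGGGCCTGAGCAG occurs at positions 18–33; this primer anneals to the bottom strand there with its 3' end pointing downstream.
The reverse primer's reverse complement is CGAGAGATACAACCTTGT, which matches the template at positions 67–84.
The product runs from position 18 to position 84, so its length is 84 − 18 + 1 = 67 bp.

67 bp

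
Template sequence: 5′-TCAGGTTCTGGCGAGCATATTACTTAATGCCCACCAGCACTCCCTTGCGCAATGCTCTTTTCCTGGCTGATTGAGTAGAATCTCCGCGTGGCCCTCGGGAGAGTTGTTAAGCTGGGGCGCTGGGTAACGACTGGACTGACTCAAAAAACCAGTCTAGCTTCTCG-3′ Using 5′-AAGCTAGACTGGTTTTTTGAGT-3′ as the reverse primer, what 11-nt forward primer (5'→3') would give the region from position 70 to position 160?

The reverse primer's reverse complement ACTCAAAAAACCAGTCTAGCTT matches the template at positions 139–160; the product starts at position 70.
The forward primer is identical to the top strand over positions 70–80: ATTGAGTAGAA.

5'-ATTGAGTAGAA-3'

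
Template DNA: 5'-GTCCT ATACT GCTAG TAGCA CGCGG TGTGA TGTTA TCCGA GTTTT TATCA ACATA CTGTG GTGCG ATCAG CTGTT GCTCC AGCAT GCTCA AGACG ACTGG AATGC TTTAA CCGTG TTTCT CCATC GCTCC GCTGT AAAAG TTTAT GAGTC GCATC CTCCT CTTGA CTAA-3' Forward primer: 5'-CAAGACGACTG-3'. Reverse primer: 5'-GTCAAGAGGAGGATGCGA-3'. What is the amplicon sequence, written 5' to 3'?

The forward primer matches the template at positions 89–99.
Reverse complement of the reverse primer: TCGCATCCTCCTCTTGAC. This occurs on the top strand at positions 149–166.
The product is the template from position 89 through 166 (78 bp).

5'-CAAGACGACTGGAATGCTTTAACCGTGTTTCTCCATCGCTCCGCTGTAAAAGTTTATGAGTCGCATCCTCCTCTTGAC-3'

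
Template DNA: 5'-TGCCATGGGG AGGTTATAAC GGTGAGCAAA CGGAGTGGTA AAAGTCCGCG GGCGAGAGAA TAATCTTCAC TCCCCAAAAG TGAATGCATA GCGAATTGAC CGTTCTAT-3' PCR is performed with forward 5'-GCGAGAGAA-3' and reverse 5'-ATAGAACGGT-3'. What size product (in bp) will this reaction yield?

Scanning the template, GCGAGAGAA occurs at positions 52–60; this primer anneals to the bottom strand there with its 3' end pointing downstream.
The reverse primer's reverse complement is ACCGTTCTAT, which matches the template at positions 99–108.
Amplicon spans positions 52–108: 57 bp.

57 bp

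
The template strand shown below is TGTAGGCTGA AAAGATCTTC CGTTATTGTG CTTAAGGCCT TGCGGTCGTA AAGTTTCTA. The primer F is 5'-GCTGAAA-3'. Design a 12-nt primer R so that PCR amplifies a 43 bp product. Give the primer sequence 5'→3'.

5'-CGACCGCAAGGC-3'

The forward primer binds at positions 6–12, so a 43 bp product ends at position 6 + 43 − 1 = 48.
The reverse primer anneals to the top strand over positions 37–48, i.e. to GCCTTGCGGTCG.
Its sequence written 5'→3' is the reverse complement: CGACCGCAAGGC.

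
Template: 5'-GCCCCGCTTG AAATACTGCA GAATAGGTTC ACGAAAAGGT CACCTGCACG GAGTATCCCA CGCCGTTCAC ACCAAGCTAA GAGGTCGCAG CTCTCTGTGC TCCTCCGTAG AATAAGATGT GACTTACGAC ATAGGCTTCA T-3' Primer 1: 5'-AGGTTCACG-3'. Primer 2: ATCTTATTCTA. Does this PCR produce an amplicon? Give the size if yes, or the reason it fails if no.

Yes — a 94 bp product.

Primer 1 (AGGTTCACG) matches the top strand at positions 25–33; it acts as a forward primer.
Primer 2's reverse complement is TAGAATAAGAT, matching the top strand at positions 108–118; it acts as a reverse primer.
The 3' ends face each other across positions 25–118, giving a 94 bp product.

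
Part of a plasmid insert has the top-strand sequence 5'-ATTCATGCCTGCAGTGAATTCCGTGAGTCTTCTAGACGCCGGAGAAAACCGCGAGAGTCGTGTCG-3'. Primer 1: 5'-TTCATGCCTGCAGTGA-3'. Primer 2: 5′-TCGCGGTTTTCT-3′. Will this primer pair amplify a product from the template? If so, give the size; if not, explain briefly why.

Yes — a 53 bp product.

Primer 1 (TTCATGCCTGCAGTGA) matches the top strand at positions 2–17; it acts as a forward primer.
Primer 2's reverse complement is AGAAAACCGCGA, matching the top strand at positions 43–54; it acts as a reverse primer.
The 3' ends face each other across positions 2–54, giving a 53 bp product.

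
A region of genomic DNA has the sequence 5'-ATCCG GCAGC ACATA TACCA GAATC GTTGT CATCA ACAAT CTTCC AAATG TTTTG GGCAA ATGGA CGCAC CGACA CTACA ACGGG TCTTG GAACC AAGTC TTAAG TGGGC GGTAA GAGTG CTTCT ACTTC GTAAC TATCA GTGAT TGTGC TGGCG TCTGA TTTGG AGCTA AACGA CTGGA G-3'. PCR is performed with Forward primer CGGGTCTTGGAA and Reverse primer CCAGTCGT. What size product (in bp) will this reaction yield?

The forward primer matches the template at positions 82–93.
Reverse complement of the reverse primer: ACGACTGG. This occurs on the top strand at positions 172–179.
Product length = (reverse-primer end) − (forward-primer start) + 1 = 179 − 82 + 1 = 98 bp.

98 bp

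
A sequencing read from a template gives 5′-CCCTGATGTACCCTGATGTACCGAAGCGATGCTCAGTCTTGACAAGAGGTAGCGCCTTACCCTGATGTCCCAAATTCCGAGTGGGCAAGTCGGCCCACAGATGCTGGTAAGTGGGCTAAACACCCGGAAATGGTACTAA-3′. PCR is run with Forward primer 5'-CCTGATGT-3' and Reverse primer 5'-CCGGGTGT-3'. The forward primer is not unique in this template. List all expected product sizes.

126 bp, 116 bp, 67 bp

The forward primer CCTGATGT matches the top strand at positions 2–9, 12–19, 61–68.
The reverse primer's reverse complement is ACACCCGG, matching at positions 120–127.
Each forward site pairs with the reverse site to give a product ending at position 127: sizes 126, 116, 67 bp.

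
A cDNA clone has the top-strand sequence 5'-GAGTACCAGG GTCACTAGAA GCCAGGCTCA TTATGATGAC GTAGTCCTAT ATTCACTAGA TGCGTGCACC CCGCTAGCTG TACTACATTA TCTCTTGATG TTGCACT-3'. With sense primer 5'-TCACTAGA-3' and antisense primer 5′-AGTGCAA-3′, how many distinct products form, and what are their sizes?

Two products: 96 bp, 55 bp

The forward primer TCACTAGA matches the top strand at positions 12–19, 53–60.
The reverse primer's reverse complement is TTGCACT, matching at positions 101–107.
Each forward site pairs with the reverse site to give a product ending at position 107: sizes 96, 55 bp.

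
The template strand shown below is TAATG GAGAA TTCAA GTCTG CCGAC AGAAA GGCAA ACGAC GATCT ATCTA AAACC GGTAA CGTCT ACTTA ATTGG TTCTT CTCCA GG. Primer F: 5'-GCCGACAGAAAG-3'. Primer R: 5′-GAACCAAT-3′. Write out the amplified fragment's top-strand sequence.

5'-GCCGACAGAAAGGCAAACGACGATCTATCTAAAACCGGTAACGTCTACTTAATTGGTTC-3'

Forward primer GCCGACAGAAAG is found on the top strand at positions 20–31.
Reverse complement of the reverse primer: ATTGGTTC. This occurs on the top strand at positions 71–78.
The product is the template from position 20 through 78 (59 bp).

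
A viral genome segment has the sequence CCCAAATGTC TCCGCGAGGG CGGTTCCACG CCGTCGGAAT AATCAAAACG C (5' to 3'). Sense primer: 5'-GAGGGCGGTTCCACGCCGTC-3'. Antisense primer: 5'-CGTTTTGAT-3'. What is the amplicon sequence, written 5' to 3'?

Forward primer GAGGGCGGTTCCACGCCGTC is found on the top strand at positions 16–35.
Reverse complement of the reverse primer: ATCAAAACG. This occurs on the top strand at positions 42–50.
The product is the template from position 16 through 50 (35 bp).

5'-GAGGGCGGTTCCACGCCGTCGGAATAATCAAAACG-3'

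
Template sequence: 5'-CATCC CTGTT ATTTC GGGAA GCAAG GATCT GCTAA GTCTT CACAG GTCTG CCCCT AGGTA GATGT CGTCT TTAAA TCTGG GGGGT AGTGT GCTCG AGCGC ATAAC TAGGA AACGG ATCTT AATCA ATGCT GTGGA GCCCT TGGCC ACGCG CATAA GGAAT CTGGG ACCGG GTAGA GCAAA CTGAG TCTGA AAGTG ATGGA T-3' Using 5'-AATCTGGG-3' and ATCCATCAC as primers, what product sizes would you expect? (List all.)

The forward primer AATCTGGG matches the top strand at positions 74–81, 158–165.
The reverse primer's reverse complement is GTGATGGAT, matching at positions 193–201.
Each forward site pairs with the reverse site to give a product ending at position 201: sizes 128, 44 bp.

128 bp, 44 bp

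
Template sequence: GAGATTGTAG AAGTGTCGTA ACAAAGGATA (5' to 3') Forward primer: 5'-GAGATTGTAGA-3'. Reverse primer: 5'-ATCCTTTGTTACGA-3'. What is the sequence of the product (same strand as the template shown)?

5'-GAGATTGTAGAAGTGTCGTAACAAAGGAT-3'

Forward primer GAGATTGTAGA is found on the top strand at positions 1–11.
The reverse primer's reverse complement is TCGTAACAAAGGAT, which matches the template at positions 16–29.
The product is the template from position 1 through 29 (29 bp).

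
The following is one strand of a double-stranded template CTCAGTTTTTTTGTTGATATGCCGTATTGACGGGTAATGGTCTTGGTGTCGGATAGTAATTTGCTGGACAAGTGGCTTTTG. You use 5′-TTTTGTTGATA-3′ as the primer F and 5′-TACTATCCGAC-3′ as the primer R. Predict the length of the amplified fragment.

Scanning the template, TTTTGTTGATA occurs at positions 9–19; this primer anneals to the bottom strand there with its 3' end pointing downstream.
Taking the reverse complement of TACTATCCGAC gives GTCGGATAGTA, found at positions 48–58 on the template; the primer anneals here to the top strand with its 3' end pointing upstream.
Product length = (reverse-primer end) − (forward-primer start) + 1 = 58 − 9 + 1 = 50 bp.

50 bp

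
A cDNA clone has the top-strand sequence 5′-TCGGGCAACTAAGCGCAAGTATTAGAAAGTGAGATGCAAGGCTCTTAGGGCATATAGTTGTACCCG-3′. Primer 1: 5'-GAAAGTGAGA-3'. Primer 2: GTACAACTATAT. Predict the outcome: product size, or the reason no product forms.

Yes — a 39 bp product.

Primer 1 (GAAAGTGAGA) matches the top strand at positions 25–34; it acts as a forward primer.
Primer 2's reverse complement is ATATAGTTGTAC, matching the top strand at positions 52–63; it acts as a reverse primer.
The 3' ends face each other across positions 25–63, giving a 39 bp product.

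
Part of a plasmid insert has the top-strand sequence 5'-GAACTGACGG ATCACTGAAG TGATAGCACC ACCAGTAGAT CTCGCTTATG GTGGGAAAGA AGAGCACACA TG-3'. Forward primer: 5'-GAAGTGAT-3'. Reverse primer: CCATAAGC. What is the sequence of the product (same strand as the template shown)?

The forward primer matches the template at positions 17–24.
The reverse primer's reverse complement is GCTTATGG, which matches the template at positions 44–51.
The product is the template from position 17 through 51 (35 bp).

5'-GAAGTGATAGCACCACCAGTAGATCTCGCTTATGG-3'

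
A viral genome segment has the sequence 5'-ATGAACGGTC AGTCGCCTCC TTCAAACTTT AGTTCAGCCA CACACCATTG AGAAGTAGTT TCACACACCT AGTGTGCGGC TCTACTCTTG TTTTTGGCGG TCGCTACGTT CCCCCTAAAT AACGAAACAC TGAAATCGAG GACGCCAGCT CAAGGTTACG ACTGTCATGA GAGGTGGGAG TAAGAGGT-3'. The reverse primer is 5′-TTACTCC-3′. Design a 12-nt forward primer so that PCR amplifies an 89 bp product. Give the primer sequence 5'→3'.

5'-TGGCGGTCGCTA-3'

The reverse primer's reverse complement GGAGTAA matches the template at positions 177–183, so the product ends at position 183.
An 89 bp product then starts at position 183 − 89 + 1 = 95.
The forward primer is identical to the top strand there: TGGCGGTCGCTA.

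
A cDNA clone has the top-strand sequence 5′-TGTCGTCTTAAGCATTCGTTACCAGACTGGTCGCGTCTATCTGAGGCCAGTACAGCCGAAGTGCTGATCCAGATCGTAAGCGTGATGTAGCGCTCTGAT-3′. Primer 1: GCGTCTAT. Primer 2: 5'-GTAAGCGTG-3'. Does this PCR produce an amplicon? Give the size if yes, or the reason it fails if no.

Primer 1 (GCGTCTAT) matches the top strand at positions 33–40 (3' end points downstream).
Primer 2 (GTAAGCGTG) also matches the top strand directly, at positions 76–84 — its reverse complement CACGCTTAC is not present.
Both primers anneal to the bottom strand with 3' ends pointing the same way, so neither can prime synthesis back toward the other.

No product — both primers anneal to the same strand and extend in the same direction.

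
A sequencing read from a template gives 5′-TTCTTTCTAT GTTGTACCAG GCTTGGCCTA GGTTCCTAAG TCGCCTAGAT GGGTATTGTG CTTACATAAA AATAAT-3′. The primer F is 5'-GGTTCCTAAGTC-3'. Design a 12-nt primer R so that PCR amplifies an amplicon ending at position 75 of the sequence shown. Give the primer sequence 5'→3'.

5'-TTATTTTTATGT-3'

The forward primer binds at positions 31–42; the product's 3' end on the top strand is position 75.
The reverse primer anneals to the top strand over positions 64–75, i.e. to ACATAAAAATAA.
Its sequence written 5'→3' is the reverse complement: TTATTTTTATGT.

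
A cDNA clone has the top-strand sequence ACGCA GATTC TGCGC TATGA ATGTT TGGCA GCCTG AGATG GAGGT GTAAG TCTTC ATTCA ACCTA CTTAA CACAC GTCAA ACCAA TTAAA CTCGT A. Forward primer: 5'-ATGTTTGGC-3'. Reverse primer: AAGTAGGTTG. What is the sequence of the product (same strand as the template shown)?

5'-ATGTTTGGCAGCCTGAGATGGAGGTGTAAGTCTTCATTCAACCTACTT-3'

Scanning the template, ATGTTTGGC occurs at positions 21–29; this primer anneals to the bottom strand there with its 3' end pointing downstream.
The reverse primer's reverse complement is CAACCTACTT, which matches the template at positions 59–68.
The product is the template from position 21 through 68 (48 bp).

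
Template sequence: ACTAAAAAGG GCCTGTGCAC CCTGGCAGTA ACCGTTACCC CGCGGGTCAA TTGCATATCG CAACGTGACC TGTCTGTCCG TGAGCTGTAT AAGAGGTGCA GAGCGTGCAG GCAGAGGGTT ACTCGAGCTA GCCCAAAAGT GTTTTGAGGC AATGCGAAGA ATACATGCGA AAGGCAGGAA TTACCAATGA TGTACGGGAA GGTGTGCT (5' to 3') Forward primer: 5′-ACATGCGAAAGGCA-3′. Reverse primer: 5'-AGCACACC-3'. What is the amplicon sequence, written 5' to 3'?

5'-ACATGCGAAAGGCAGGAATTACCAATGATGTACGGGAAGGTGTGCT-3'

The forward primer matches the template at positions 163–176.
The reverse primer's reverse complement is GGTGTGCT, which matches the template at positions 201–208.
The product is the template from position 163 through 208 (46 bp).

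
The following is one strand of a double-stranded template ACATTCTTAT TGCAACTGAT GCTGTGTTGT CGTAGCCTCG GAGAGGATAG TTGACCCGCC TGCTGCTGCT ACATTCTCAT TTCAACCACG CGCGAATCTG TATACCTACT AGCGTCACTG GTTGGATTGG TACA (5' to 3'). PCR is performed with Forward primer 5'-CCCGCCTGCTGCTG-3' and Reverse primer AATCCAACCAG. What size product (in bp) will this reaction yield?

74 bp

Scanning the template, CCCGCCTGCTGCTG occurs at positions 55–68; this primer anneals to the bottom strand there with its 3' end pointing downstream.
Reverse complement of the reverse primer: CTGGTTGGATT. This occurs on the top strand at positions 118–128.
Product length = (reverse-primer end) − (forward-primer start) + 1 = 128 − 55 + 1 = 74 bp.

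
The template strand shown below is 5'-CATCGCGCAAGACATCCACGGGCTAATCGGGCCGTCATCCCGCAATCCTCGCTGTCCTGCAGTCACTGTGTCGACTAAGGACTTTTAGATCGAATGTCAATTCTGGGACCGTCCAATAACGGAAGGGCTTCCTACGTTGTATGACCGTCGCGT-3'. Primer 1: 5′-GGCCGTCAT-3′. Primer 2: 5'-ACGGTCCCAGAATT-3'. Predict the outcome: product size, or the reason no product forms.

Yes — an 83 bp product.

Primer 1 (GGCCGTCAT) matches the top strand at positions 30–38; it acts as a forward primer.
Primer 2's reverse complement is AATTCTGGGACCGT, matching the top strand at positions 99–112; it acts as a reverse primer.
The 3' ends face each other across positions 30–112, giving an 83 bp product.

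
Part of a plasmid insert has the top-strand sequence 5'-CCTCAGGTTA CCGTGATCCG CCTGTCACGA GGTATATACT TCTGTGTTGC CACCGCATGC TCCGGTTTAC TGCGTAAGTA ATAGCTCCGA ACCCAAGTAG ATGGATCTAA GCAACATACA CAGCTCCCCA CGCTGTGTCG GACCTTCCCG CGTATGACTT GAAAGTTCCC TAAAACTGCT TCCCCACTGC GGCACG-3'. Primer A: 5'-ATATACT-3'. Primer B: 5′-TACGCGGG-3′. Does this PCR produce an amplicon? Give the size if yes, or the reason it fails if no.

Yes — a 121 bp product.

Primer A (ATATACT) matches the top strand at positions 34–40; it acts as a forward primer.
Primer B's reverse complement is CCCGCGTA, matching the top strand at positions 147–154; it acts as a reverse primer.
The 3' ends face each other across positions 34–154, giving a 121 bp product.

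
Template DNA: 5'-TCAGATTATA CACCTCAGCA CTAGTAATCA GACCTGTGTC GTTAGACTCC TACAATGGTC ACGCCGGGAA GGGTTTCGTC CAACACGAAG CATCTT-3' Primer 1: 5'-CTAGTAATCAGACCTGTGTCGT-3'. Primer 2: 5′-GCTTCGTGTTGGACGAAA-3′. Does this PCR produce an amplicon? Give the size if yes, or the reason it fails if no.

Yes — a 71 bp product.

Primer 1 (CTAGTAATCAGACCTGTGTCGT) matches the top strand at positions 21–42; it acts as a forward primer.
Primer 2's reverse complement is TTTCGTCCAACACGAAGC, matching the top strand at positions 74–91; it acts as a reverse primer.
The 3' ends face each other across positions 21–91, giving a 71 bp product.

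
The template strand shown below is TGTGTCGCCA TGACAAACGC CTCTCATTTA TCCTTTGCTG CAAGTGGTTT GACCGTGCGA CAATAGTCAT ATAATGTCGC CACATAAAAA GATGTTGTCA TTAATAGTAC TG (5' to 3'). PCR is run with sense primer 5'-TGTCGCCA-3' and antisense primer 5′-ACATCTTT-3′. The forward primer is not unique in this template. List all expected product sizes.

93 bp, 21 bp

The forward primer TGTCGCCA matches the top strand at positions 3–10, 75–82.
The reverse primer's reverse complement is AAAGATGT, matching at positions 88–95.
Each forward site pairs with the reverse site to give a product ending at position 95: sizes 93, 21 bp.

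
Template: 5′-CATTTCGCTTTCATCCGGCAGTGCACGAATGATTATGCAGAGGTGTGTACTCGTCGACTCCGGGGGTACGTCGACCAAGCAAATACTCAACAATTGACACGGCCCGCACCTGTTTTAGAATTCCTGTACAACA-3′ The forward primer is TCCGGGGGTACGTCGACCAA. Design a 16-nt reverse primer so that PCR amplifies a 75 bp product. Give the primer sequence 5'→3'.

The forward primer binds at positions 59–78, so a 75 bp product ends at position 59 + 75 − 1 = 133.
The reverse primer anneals to the top strand over positions 118–133, i.e. to GAATTCCTGTACAACA.
Its sequence written 5'→3' is the reverse complement: TGTTGTACAGGAATTC.

5'-TGTTGTACAGGAATTC-3'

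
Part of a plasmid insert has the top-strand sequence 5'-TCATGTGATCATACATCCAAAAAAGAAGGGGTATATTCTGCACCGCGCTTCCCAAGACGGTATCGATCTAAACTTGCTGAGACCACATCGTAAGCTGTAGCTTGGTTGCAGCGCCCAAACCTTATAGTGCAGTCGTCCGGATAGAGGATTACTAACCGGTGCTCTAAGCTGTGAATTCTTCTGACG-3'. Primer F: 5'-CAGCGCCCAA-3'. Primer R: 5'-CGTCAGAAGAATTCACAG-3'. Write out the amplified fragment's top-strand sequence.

Scanning the template, CAGCGCCCAA occurs at positions 109–118; this primer anneals to the bottom strand there with its 3' end pointing downstream.
Reverse complement of the reverse primer: CTGTGAATTCTTCTGACG. This occurs on the top strand at positions 169–186.
The product is the template from position 109 through 186 (78 bp).

5'-CAGCGCCCAAACCTTATAGTGCAGTCGTCCGGATAGAGGATTACTAACCGGTGCTCTAAGCTGTGAATTCTTCTGACG-3'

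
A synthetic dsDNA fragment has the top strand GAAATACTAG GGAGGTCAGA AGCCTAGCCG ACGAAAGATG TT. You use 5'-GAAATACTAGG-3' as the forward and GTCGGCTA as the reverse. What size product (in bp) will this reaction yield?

32 bp

Forward primer GAAATACTAGG is found on the top strand at positions 1–11.
Reverse complement of the reverse primer: TAGCCGAC. This occurs on the top strand at positions 25–32.
Amplicon spans positions 1–32: 32 bp.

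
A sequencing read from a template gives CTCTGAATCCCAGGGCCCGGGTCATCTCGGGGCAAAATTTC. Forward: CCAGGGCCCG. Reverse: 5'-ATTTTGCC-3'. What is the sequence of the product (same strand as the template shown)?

5'-CCAGGGCCCGGGTCATCTCGGGGCAAAAT-3'

The forward primer matches the template at positions 10–19.
The reverse primer's reverse complement is GGCAAAAT, which matches the template at positions 31–38.
The product is the template from position 10 through 38 (29 bp).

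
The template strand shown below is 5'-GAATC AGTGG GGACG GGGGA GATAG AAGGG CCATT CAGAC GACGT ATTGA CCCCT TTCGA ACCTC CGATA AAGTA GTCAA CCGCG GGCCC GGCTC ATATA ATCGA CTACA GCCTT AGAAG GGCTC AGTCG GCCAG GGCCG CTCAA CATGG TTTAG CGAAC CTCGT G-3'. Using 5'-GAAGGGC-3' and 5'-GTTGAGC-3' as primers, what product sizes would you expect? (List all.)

122 bp, 30 bp

The forward primer GAAGGGC matches the top strand at positions 25–31, 117–123.
The reverse primer's reverse complement is GCTCAAC, matching at positions 140–146.
Each forward site pairs with the reverse site to give a product ending at position 146: sizes 122, 30 bp.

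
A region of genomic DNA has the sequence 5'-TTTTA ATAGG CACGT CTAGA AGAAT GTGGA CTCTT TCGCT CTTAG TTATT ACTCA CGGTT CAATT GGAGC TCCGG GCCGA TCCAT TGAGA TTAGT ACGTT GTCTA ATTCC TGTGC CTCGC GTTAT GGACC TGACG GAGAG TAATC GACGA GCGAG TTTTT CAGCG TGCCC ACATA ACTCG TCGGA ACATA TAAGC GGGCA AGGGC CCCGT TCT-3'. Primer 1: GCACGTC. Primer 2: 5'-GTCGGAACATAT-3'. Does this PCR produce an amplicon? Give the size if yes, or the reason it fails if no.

No product — both primers anneal to the same strand and extend in the same direction.

Primer 1 (GCACGTC) matches the top strand at positions 10–16 (3' end points downstream).
Primer 2 (GTCGGAACATAT) also matches the top strand directly, at positions 180–191 — its reverse complement ATATGTTCCGAC is not present.
Both primers anneal to the bottom strand with 3' ends pointing the same way, so neither can prime synthesis back toward the other.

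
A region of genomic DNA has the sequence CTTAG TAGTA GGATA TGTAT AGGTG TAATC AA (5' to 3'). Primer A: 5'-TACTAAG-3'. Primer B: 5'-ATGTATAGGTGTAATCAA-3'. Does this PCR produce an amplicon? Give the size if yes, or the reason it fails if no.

No product — the primers' 3' ends point away from each other.

Primer A (TACTAAG) has reverse complement CTTAGTA, which matches the top strand at positions 1–7; primer A anneals to the top strand there with its 3' end pointing upstream toward position 1.
Primer B (ATGTATAGGTGTAATCAA) matches the top strand directly at positions 15–32; it anneals to the bottom strand with its 3' end pointing downstream toward position 32.
The 3' ends diverge (primer A extends toward position 1, primer B toward position 32), so the primers never converge on a shared product.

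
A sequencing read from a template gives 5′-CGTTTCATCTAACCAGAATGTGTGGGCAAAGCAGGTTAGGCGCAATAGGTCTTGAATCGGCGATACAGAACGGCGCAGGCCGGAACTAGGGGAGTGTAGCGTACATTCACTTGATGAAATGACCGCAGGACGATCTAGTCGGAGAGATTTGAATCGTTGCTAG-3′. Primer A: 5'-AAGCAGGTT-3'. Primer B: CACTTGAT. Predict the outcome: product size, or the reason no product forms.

No product — both primers anneal to the same strand and extend in the same direction.

Primer A (AAGCAGGTT) matches the top strand at positions 29–37 (3' end points downstream).
Primer B (CACTTGAT) also matches the top strand directly, at positions 108–115 — its reverse complement ATCAAGTG is not present.
Both primers anneal to the bottom strand with 3' ends pointing the same way, so neither can prime synthesis back toward the other.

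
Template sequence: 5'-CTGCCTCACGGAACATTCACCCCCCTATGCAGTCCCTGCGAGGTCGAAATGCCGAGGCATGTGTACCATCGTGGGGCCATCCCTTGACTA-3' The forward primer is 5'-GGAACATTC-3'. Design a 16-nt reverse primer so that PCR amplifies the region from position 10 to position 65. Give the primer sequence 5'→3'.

5'-TACACATGCCTCGGCA-3'

The product's 3' end on the top strand is position 65.
The reverse primer anneals to the top strand over positions 50–65, i.e. to TGCCGAGGCATGTGTA.
Its sequence written 5'→3' is the reverse complement: TACACATGCCTCGGCA.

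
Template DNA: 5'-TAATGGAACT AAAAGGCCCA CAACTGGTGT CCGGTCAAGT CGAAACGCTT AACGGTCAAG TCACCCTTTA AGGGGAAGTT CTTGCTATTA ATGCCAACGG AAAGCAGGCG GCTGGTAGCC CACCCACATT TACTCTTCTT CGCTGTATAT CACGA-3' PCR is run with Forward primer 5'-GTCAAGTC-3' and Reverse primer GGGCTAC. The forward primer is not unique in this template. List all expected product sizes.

88 bp, 67 bp

The forward primer GTCAAGTC matches the top strand at positions 34–41, 55–62.
The reverse primer's reverse complement is GTAGCCC, matching at positions 115–121.
Each forward site pairs with the reverse site to give a product ending at position 121: sizes 88, 67 bp.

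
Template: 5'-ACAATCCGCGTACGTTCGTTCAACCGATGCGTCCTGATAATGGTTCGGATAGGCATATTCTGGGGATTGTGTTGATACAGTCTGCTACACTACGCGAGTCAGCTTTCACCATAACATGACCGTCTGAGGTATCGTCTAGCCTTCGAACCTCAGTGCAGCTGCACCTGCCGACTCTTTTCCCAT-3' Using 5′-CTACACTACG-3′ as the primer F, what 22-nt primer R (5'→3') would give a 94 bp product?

5'-AAAAGAGTCGGCAGGTGCAGCT-3'

The forward primer binds at positions 85–94, so a 94 bp product ends at position 85 + 94 − 1 = 178.
The reverse primer anneals to the top strand over positions 157–178, i.e. to AGCTGCACCTGCCGACTCTTTT.
Its sequence written 5'→3' is the reverse complement: AAAAGAGTCGGCAGGTGCAGCT.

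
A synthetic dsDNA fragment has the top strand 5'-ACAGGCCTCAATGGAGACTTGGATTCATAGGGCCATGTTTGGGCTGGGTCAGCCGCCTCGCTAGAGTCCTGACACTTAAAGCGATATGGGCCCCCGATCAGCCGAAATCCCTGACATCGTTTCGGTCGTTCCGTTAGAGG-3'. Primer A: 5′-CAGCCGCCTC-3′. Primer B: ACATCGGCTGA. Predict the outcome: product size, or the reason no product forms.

No product — primer B has no binding site in the template.

Primer B (ACATCGGCTGA) does not match the top strand, and its reverse complement TCAGCCGATGT does not match either.
With no annealing site for primer B, no amplification occurs.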